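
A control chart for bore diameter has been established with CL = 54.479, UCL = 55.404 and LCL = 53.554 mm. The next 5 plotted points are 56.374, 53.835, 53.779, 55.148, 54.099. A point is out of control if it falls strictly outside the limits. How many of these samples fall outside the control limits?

Compare each point to [53.554, 55.404]: sample 1 = 56.374 > UCL.

1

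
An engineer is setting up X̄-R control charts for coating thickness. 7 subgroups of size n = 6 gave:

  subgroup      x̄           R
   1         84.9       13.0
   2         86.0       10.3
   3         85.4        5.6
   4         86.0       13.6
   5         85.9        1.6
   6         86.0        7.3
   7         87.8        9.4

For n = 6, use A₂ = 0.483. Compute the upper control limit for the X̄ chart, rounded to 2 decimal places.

90.20

X̄̄ = (84.9 + 86.0 + 85.4 + 86.0 + 85.9 + 86.0 + 87.8) / 7 = 602.0000 / 7 = 86.0000
R̄ = (13.0 + 10.3 + 5.6 + 13.6 + 1.6 + 7.3 + 9.4) / 7 = 60.8000 / 7 = 8.6857
UCL = X̄̄ + A₂·R̄ = 86.0000 + 0.483 × 8.6857 = 90.1952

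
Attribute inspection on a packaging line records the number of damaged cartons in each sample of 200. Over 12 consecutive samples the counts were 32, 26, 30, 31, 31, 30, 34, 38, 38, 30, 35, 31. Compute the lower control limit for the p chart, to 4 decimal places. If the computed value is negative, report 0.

0.0829

p̄ = Σdᵢ / (k·n) = 386 / (12 × 200) = 0.16083
LCL = p̄ − 3·√(p̄(1−p̄)/n) = 0.16083 − 3 × 0.02598 = 0.08290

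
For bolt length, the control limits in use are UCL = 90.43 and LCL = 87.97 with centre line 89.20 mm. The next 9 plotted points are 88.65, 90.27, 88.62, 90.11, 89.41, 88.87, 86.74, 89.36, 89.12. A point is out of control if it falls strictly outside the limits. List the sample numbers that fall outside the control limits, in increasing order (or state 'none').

Compare each point to [87.97, 90.43]: sample 7 = 86.74 < LCL.

7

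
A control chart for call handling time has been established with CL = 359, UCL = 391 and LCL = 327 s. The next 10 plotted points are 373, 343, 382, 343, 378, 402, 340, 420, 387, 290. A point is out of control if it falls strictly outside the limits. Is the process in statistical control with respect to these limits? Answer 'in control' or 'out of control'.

Compare each point to [327, 391]: sample 6 = 402 > UCL; sample 8 = 420 > UCL; sample 10 = 290 < LCL.

out of control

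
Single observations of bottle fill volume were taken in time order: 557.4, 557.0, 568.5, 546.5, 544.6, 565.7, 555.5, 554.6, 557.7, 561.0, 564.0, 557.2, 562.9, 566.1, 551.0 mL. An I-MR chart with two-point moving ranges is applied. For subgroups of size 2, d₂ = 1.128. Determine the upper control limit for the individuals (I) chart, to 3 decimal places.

578.535

X̄ = (557.4 + 557.0 + 568.5 + 546.5 + 544.6 + 565.7 + 555.5 + 554.6 + 557.7 + 561.0 + 564.0 + 557.2 + 562.9 + 566.1 + 551.0) / 15 = 557.9800
Moving ranges: 0.4, 11.5, 22.0, 1.9, 21.1, 10.2, 0.9, 3.1, 3.3, 3.0, 6.8, 5.7, 3.2, 15.1; M̄R̄ = 108.2000 / 14 = 7.7286
UCL = X̄ + 3·M̄R̄/d₂ = 557.9800 + 3 × 7.7286 / 1.128 = 578.5347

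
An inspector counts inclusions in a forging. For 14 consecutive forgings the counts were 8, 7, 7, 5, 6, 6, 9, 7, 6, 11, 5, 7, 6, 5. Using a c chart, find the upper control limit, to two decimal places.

14.60

c̄ = (8 + 7 + 7 + 5 + 6 + 6 + 9 + 7 + 6 + 11 + 5 + 7 + 6 + 5) / 14 = 95 / 14 = 6.7857
UCL = c̄ + 3√c̄ = 6.7857 + 3 × √6.7857 = 6.7857 + 3 × 2.6049 = 14.6005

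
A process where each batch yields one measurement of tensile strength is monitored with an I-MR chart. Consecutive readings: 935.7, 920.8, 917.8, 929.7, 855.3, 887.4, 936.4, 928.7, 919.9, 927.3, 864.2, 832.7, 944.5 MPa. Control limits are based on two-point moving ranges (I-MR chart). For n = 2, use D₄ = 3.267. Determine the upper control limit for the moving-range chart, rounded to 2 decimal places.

113.15

Moving ranges: 14.9, 3.0, 11.9, 74.4, 32.1, 49.0, 7.7, 8.8, 7.4, 63.1, 31.5, 111.8; M̄R̄ = 415.6000 / 12 = 34.6333
UCL_MR = D₄·M̄R̄ = 3.267 × 34.6333 = 113.1471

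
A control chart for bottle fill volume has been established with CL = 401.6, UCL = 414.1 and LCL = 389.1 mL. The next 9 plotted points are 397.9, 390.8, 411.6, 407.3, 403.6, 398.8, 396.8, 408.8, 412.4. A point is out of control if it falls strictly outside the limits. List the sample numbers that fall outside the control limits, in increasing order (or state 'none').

All 9 points lie within [389.1, 414.1].

none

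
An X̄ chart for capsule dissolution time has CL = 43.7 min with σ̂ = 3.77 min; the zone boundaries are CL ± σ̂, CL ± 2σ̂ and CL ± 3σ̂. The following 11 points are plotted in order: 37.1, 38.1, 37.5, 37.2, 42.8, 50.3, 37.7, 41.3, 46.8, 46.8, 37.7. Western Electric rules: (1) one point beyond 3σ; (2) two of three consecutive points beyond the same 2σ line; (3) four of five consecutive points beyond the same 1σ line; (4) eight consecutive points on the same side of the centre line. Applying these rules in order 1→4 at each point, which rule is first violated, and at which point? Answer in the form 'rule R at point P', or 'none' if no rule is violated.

Zone of each point (C = within 1σ̂, B = 1σ̂–2σ̂, A = 2σ̂–3σ̂, * = beyond 3σ̂; sign = side of CL): 1:-B, 2:-B, 3:-B, 4:-B, 5:-C, 6:+B, 7:-B, 8:-C, 9:+C, 10:+C, 11:-B
Rule 3 (four of five consecutive points beyond the same 1σ limit) is satisfied at point 4.

rule 3 at point 4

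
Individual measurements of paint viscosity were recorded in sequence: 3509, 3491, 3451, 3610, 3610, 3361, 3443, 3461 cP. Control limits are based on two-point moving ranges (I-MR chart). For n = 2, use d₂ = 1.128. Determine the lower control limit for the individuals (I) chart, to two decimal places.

3276.95

X̄ = (3509 + 3491 + 3451 + 3610 + 3610 + 3361 + 3443 + 3461) / 8 = 3492.0000
Moving ranges: 18, 40, 159, 0, 249, 82, 18; M̄R̄ = 566.0000 / 7 = 80.8571
LCL = X̄ − 3·M̄R̄/d₂ = 3492.0000 − 3 × 80.8571 / 1.128 = 3276.9544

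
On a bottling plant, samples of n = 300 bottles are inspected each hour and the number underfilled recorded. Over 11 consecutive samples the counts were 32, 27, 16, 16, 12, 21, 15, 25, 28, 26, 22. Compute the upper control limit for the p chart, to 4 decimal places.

0.1177

p̄ = Σdᵢ / (k·n) = 240 / (11 × 300) = 0.07273
UCL = p̄ + 3·√(p̄(1−p̄)/n) = 0.07273 + 3 × √(0.07273×0.92727/300) = 0.07273 + 3 × 0.01499 = 0.11771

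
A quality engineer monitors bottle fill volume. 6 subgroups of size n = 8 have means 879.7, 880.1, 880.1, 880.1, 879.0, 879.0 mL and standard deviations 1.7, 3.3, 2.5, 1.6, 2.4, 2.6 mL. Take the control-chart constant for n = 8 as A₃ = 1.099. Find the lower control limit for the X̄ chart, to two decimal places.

877.08

X̄̄ = (879.7 + 880.1 + 880.1 + 880.1 + 879.0 + 879.0) / 6 = 879.6667
s̄ = (1.7 + 3.3 + 2.5 + 1.6 + 2.4 + 2.6) / 6 = 2.3500
LCL = X̄̄ − A₃·s̄ = 879.6667 − 1.099 × 2.3500 = 877.0840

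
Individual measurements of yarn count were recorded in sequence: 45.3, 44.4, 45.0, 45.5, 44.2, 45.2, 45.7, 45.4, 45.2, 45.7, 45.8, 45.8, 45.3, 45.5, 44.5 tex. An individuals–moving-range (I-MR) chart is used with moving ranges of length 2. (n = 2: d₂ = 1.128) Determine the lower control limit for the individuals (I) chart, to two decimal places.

43.79

X̄ = (45.3 + 44.4 + 45.0 + 45.5 + 44.2 + 45.2 + 45.7 + 45.4 + 45.2 + 45.7 + 45.8 + 45.8 + 45.3 + 45.5 + 44.5) / 15 = 45.2333
Moving ranges: 0.9, 0.6, 0.5, 1.3, 1.0, 0.5, 0.3, 0.2, 0.5, 0.1, 0.0, 0.5, 0.2, 1.0; M̄R̄ = 7.6000 / 14 = 0.5429
LCL = X̄ − 3·M̄R̄/d₂ = 45.2333 − 3 × 0.5429 / 1.128 = 43.7896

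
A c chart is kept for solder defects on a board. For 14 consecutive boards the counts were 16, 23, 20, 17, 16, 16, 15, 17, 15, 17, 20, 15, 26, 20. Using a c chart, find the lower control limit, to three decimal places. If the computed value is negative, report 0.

5.318

c̄ = (16 + 23 + 20 + 17 + 16 + 16 + 15 + 17 + 15 + 17 + 20 + 15 + 26 + 20) / 14 = 253 / 14 = 18.0714
LCL = c̄ − 3√c̄ = 18.0714 − 3 × 4.2511 = 5.3183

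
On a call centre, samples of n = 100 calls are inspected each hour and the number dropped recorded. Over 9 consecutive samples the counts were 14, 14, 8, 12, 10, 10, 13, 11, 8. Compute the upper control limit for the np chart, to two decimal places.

p̄ = Σdᵢ / (k·n) = 100 / (9 × 100) = 0.11111
UCL = np̄ + 3·√(np̄(1−p̄)) = 11.1111 + 3 × √(11.1111×0.88889) = 11.1111 + 3 × 3.1427 = 20.5392

20.54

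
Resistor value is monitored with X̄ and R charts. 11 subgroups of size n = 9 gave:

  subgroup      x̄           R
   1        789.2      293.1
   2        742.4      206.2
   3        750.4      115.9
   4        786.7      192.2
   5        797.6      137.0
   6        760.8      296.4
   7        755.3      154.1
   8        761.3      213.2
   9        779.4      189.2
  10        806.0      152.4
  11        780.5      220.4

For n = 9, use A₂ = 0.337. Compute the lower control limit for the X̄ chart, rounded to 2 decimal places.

X̄̄ = (789.2 + 742.4 + 750.4 + 786.7 + 797.6 + 760.8 + 755.3 + 761.3 + 779.4 + 806.0 + 780.5) / 11 = 8509.6000 / 11 = 773.6000
R̄ = (293.1 + 206.2 + 115.9 + 192.2 + 137.0 + 296.4 + 154.1 + 213.2 + 189.2 + 152.4 + 220.4) / 11 = 2170.1000 / 11 = 197.2818
LCL = X̄̄ − A₂·R̄ = 773.6000 − 0.337 × 197.2818 = 707.1160

707.12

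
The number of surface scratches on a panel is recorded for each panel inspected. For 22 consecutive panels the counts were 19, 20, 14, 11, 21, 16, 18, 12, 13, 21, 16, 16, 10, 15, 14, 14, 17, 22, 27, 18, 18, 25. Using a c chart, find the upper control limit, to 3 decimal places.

29.555

c̄ = (19 + 20 + 14 + 11 + 21 + 16 + 18 + 12 + 13 + 21 + 16 + 16 + 10 + 15 + 14 + 14 + 17 + 22 + 27 + 18 + 18 + 25) / 22 = 377 / 22 = 17.1364
UCL = c̄ + 3√c̄ = 17.1364 + 3 × √17.1364 = 17.1364 + 3 × 4.1396 = 29.5552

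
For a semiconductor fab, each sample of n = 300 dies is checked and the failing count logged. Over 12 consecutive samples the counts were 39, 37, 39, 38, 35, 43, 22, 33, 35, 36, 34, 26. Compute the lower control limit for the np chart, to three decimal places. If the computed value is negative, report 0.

18.121

p̄ = Σdᵢ / (k·n) = 417 / (12 × 300) = 0.11583
LCL = np̄ − 3·√(np̄(1−p̄)) = 34.7500 − 3 × 5.5430 = 18.1210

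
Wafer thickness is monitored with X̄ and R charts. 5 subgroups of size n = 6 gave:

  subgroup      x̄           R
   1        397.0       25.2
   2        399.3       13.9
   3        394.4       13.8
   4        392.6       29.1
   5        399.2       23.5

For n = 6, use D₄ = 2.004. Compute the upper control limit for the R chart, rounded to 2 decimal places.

R̄ = (25.2 + 13.9 + 13.8 + 29.1 + 23.5) / 5 = 105.5000 / 5 = 21.1000
UCL_R = D₄·R̄ = 2.004 × 21.1000 = 42.2844

42.28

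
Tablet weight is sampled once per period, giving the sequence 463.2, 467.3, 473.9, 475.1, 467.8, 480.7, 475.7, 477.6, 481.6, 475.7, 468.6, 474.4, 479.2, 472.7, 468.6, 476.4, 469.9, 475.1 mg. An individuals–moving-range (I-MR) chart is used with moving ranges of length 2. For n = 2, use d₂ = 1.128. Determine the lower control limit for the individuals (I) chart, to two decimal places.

X̄ = (463.2 + 467.3 + 473.9 + 475.1 + 467.8 + 480.7 + 475.7 + 477.6 + 481.6 + 475.7 + 468.6 + 474.4 + 479.2 + 472.7 + 468.6 + 476.4 + 469.9 + 475.1) / 18 = 473.5278
Moving ranges: 4.1, 6.6, 1.2, 7.3, 12.9, 5.0, 1.9, 4.0, 5.9, 7.1, 5.8, 4.8, 6.5, 4.1, 7.8, 6.5, 5.2; M̄R̄ = 96.7000 / 17 = 5.6882
LCL = X̄ − 3·M̄R̄/d₂ = 473.5278 − 3 × 5.6882 / 1.128 = 458.3995

458.40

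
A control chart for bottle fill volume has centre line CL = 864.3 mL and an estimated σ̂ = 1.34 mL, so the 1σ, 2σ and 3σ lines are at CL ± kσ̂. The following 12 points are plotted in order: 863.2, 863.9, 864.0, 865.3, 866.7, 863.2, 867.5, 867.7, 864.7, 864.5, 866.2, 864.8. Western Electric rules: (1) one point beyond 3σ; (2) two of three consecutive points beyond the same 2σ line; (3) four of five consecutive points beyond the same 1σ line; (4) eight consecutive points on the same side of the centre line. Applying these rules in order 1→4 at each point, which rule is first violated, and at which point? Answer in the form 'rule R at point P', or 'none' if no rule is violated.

rule 2 at point 8

Zone of each point (C = within 1σ̂, B = 1σ̂–2σ̂, A = 2σ̂–3σ̂, * = beyond 3σ̂; sign = side of CL): 1:-C, 2:-C, 3:-C, 4:+C, 5:+B, 6:-C, 7:+A, 8:+A, 9:+C, 10:+C, 11:+B, 12:+C
Rule 2 (two of three consecutive points beyond the same 2σ limit) is satisfied at point 8.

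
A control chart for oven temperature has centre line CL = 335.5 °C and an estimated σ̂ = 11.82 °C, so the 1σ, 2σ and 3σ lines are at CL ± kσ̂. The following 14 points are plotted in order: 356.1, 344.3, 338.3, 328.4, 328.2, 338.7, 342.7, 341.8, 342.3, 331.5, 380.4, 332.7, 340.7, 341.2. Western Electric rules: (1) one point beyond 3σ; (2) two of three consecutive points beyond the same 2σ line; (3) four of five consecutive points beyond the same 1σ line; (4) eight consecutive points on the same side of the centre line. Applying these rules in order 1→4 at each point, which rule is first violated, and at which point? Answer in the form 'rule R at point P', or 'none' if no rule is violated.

rule 1 at point 11

Zone of each point (C = within 1σ̂, B = 1σ̂–2σ̂, A = 2σ̂–3σ̂, * = beyond 3σ̂; sign = side of CL): 1:+B, 2:+C, 3:+C, 4:-C, 5:-C, 6:+C, 7:+C, 8:+C, 9:+C, 10:-C, 11:+*, 12:-C, 13:+C, 14:+C
Rule 1 (one point beyond the 3σ limits) is satisfied at point 11.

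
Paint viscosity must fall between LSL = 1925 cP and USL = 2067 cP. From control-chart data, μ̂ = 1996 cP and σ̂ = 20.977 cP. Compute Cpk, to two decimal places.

Cpu = (USL − μ̂) / (3σ̂) = (2067 − 1996) / (3 × 20.977) = 1.1282; Cpl = (μ̂ − LSL) / (3σ̂) = (1996 − 1925) / (3 × 20.977) = 1.1282; Cpk = min(Cpu, Cpl) = 1.1282

1.13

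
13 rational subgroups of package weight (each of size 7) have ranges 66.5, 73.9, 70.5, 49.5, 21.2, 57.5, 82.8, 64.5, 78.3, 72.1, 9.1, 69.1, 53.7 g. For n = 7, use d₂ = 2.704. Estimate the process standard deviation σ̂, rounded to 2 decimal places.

R̄ = (66.5 + 73.9 + 70.5 + 49.5 + 21.2 + 57.5 + 82.8 + 64.5 + 78.3 + 72.1 + 9.1 + 69.1 + 53.7) / 13 = 59.1308
σ̂ = R̄ / d₂ = 59.1308 / 2.704 = 21.8679

21.87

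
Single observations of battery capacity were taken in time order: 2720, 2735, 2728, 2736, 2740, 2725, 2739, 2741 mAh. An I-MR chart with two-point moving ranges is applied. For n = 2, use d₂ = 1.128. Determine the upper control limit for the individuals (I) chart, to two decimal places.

X̄ = (2720 + 2735 + 2728 + 2736 + 2740 + 2725 + 2739 + 2741) / 8 = 2733.0000
Moving ranges: 15, 7, 8, 4, 15, 14, 2; M̄R̄ = 65.0000 / 7 = 9.2857
UCL = X̄ + 3·M̄R̄/d₂ = 2733.0000 + 3 × 9.2857 / 1.128 = 2757.6960

2757.70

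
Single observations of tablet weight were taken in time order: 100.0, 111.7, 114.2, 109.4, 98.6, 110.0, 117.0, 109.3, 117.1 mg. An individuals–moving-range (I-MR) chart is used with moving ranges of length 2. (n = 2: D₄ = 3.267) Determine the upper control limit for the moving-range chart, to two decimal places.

Moving ranges: 11.7, 2.5, 4.8, 10.8, 11.4, 7.0, 7.7, 7.8; M̄R̄ = 63.7000 / 8 = 7.9625
UCL_MR = D₄·M̄R̄ = 3.267 × 7.9625 = 26.0135

26.01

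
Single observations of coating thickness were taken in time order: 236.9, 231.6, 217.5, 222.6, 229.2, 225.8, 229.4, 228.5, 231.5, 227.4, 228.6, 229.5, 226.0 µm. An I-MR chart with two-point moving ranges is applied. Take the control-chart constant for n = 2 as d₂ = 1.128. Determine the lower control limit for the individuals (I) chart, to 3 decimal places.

216.580

X̄ = (236.9 + 231.6 + 217.5 + 222.6 + 229.2 + 225.8 + 229.4 + 228.5 + 231.5 + 227.4 + 228.6 + 229.5 + 226.0) / 13 = 228.0385
Moving ranges: 5.3, 14.1, 5.1, 6.6, 3.4, 3.6, 0.9, 3.0, 4.1, 1.2, 0.9, 3.5; M̄R̄ = 51.7000 / 12 = 4.3083
LCL = X̄ − 3·M̄R̄/d₂ = 228.0385 − 3 × 4.3083 / 1.128 = 216.5801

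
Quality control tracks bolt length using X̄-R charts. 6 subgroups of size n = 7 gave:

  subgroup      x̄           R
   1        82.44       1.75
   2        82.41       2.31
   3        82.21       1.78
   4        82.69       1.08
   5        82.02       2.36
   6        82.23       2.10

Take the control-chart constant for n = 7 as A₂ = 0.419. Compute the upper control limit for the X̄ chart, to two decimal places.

83.13

X̄̄ = (82.44 + 82.41 + 82.21 + 82.69 + 82.02 + 82.23) / 6 = 494.0000 / 6 = 82.3333
R̄ = (1.75 + 2.31 + 1.78 + 1.08 + 2.36 + 2.10) / 6 = 11.3800 / 6 = 1.8967
UCL = X̄̄ + A₂·R̄ = 82.3333 + 0.419 × 1.8967 = 83.1280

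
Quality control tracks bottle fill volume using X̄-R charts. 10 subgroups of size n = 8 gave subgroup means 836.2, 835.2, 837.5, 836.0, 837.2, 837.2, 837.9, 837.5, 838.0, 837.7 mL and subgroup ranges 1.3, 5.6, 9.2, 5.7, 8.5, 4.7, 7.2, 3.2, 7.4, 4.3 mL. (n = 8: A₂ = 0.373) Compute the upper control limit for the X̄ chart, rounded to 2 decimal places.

X̄̄ = (836.2 + 835.2 + 837.5 + 836.0 + 837.2 + 837.2 + 837.9 + 837.5 + 838.0 + 837.7) / 10 = 8370.4000 / 10 = 837.0400
R̄ = (1.3 + 5.6 + 9.2 + 5.7 + 8.5 + 4.7 + 7.2 + 3.2 + 7.4 + 4.3) / 10 = 57.1000 / 10 = 5.7100
UCL = X̄̄ + A₂·R̄ = 837.0400 + 0.373 × 5.7100 = 839.1698

839.17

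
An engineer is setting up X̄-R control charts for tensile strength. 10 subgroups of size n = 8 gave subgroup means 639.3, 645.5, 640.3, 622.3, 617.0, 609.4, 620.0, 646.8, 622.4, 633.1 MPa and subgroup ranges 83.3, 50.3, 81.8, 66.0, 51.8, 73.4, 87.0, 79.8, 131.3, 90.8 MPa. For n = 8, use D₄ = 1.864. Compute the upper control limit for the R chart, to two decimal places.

R̄ = (83.3 + 50.3 + 81.8 + 66.0 + 51.8 + 73.4 + 87.0 + 79.8 + 131.3 + 90.8) / 10 = 795.5000 / 10 = 79.5500
UCL_R = D₄·R̄ = 1.864 × 79.5500 = 148.2812

148.28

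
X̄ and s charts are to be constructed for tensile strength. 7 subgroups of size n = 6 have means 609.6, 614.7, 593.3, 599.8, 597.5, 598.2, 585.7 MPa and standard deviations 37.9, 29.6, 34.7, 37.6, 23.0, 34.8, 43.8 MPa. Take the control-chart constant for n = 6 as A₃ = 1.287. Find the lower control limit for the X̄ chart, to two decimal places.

555.45

X̄̄ = (609.6 + 614.7 + 593.3 + 599.8 + 597.5 + 598.2 + 585.7) / 7 = 599.8286
s̄ = (37.9 + 29.6 + 34.7 + 37.6 + 23.0 + 34.8 + 43.8) / 7 = 34.4857
LCL = X̄̄ − A₃·s̄ = 599.8286 − 1.287 × 34.4857 = 555.4455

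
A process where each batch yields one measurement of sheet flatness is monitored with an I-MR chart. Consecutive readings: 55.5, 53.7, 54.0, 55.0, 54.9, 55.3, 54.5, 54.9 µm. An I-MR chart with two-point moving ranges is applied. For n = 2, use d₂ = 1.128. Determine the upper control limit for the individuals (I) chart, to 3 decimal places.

56.549

X̄ = (55.5 + 53.7 + 54.0 + 55.0 + 54.9 + 55.3 + 54.5 + 54.9) / 8 = 54.7250
Moving ranges: 1.8, 0.3, 1.0, 0.1, 0.4, 0.8, 0.4; M̄R̄ = 4.8000 / 7 = 0.6857
UCL = X̄ + 3·M̄R̄/d₂ = 54.7250 + 3 × 0.6857 / 1.128 = 56.5487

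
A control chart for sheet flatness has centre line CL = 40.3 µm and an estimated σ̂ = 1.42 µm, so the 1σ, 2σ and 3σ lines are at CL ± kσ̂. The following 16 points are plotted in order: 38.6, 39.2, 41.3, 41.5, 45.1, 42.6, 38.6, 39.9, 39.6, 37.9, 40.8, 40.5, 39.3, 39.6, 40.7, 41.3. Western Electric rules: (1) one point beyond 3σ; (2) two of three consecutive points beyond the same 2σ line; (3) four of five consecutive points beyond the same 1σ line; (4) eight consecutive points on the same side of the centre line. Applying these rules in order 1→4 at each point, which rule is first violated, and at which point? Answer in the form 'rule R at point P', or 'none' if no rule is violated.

Zone of each point (C = within 1σ̂, B = 1σ̂–2σ̂, A = 2σ̂–3σ̂, * = beyond 3σ̂; sign = side of CL): 1:-B, 2:-C, 3:+C, 4:+C, 5:+*, 6:+B, 7:-B, 8:-C, 9:-C, 10:-B, 11:+C, 12:+C, 13:-C, 14:-C, 15:+C, 16:+C
Rule 1 (one point beyond the 3σ limits) is satisfied at point 5.

rule 1 at point 5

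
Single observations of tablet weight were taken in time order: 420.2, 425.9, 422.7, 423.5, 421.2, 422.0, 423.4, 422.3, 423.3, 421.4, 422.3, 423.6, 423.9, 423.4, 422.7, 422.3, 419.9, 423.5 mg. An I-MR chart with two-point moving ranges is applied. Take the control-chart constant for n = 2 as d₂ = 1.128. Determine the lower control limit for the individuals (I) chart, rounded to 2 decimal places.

X̄ = (420.2 + 425.9 + 422.7 + 423.5 + 421.2 + 422.0 + 423.4 + 422.3 + 423.3 + 421.4 + 422.3 + 423.6 + 423.9 + 423.4 + 422.7 + 422.3 + 419.9 + 423.5) / 18 = 422.6389
Moving ranges: 5.7, 3.2, 0.8, 2.3, 0.8, 1.4, 1.1, 1.0, 1.9, 0.9, 1.3, 0.3, 0.5, 0.7, 0.4, 2.4, 3.6; M̄R̄ = 28.3000 / 17 = 1.6647
LCL = X̄ − 3·M̄R̄/d₂ = 422.6389 − 3 × 1.6647 / 1.128 = 418.2115

418.21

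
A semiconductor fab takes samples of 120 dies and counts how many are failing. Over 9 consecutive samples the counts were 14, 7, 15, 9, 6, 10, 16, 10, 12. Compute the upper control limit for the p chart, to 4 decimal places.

p̄ = Σdᵢ / (k·n) = 99 / (9 × 120) = 0.09167
UCL = p̄ + 3·√(p̄(1−p̄)/n) = 0.09167 + 3 × √(0.09167×0.90833/120) = 0.09167 + 3 × 0.02634 = 0.17069

0.1707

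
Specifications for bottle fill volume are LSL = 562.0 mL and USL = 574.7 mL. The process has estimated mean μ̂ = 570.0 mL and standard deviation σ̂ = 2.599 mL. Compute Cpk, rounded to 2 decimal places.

Cpu = (USL − μ̂) / (3σ̂) = (574.7 − 570.0) / (3 × 2.599) = 0.6028; Cpl = (μ̂ − LSL) / (3σ̂) = (570.0 − 562.0) / (3 × 2.599) = 1.0260; Cpk = min(Cpu, Cpl) = 0.6028

0.60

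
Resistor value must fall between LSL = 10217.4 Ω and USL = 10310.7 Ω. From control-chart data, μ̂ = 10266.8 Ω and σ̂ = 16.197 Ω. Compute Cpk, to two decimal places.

Cpu = (USL − μ̂) / (3σ̂) = (10310.7 − 10266.8) / (3 × 16.197) = 0.9035; Cpl = (μ̂ − LSL) / (3σ̂) = (10266.8 − 10217.4) / (3 × 16.197) = 1.0166; Cpk = min(Cpu, Cpl) = 0.9035

0.90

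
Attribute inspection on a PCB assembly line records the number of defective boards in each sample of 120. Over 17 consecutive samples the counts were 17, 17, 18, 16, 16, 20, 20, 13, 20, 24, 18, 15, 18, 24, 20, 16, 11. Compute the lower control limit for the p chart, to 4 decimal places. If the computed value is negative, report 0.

p̄ = Σdᵢ / (k·n) = 303 / (17 × 120) = 0.14853
LCL = p̄ − 3·√(p̄(1−p̄)/n) = 0.14853 − 3 × 0.03246 = 0.05114

0.0511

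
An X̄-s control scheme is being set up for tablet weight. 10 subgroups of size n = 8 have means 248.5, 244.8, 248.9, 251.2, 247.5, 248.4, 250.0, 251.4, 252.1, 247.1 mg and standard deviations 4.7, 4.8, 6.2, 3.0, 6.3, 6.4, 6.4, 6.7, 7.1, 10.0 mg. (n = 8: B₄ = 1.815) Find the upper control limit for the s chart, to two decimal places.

11.18

s̄ = (4.7 + 4.8 + 6.2 + 3.0 + 6.3 + 6.4 + 6.4 + 6.7 + 7.1 + 10.0) / 10 = 6.1600
UCL_s = B₄·s̄ = 1.815 × 6.1600 = 11.1804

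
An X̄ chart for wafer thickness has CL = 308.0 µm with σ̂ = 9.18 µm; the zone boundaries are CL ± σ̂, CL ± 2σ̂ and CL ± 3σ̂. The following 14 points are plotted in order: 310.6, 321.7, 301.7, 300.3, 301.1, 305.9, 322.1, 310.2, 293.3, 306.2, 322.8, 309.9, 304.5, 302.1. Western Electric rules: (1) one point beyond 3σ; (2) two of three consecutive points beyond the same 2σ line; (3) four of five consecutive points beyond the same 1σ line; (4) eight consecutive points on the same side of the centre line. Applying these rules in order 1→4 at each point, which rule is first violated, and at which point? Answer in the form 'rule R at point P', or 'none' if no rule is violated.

none

Zone of each point (C = within 1σ̂, B = 1σ̂–2σ̂, A = 2σ̂–3σ̂, * = beyond 3σ̂; sign = side of CL): 1:+C, 2:+B, 3:-C, 4:-C, 5:-C, 6:-C, 7:+B, 8:+C, 9:-B, 10:-C, 11:+B, 12:+C, 13:-C, 14:-C
No rule fires across all 14 points.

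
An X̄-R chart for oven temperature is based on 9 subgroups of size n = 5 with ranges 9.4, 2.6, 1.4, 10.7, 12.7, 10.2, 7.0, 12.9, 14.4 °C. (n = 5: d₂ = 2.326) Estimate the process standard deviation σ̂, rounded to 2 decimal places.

3.88

R̄ = (9.4 + 2.6 + 1.4 + 10.7 + 12.7 + 10.2 + 7.0 + 12.9 + 14.4) / 9 = 9.0333
σ̂ = R̄ / d₂ = 9.0333 / 2.326 = 3.8836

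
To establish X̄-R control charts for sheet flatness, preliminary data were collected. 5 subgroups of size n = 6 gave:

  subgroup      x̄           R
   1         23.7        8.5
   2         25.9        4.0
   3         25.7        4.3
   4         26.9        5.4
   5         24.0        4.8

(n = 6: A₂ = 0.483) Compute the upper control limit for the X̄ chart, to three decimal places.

27.848

X̄̄ = (23.7 + 25.9 + 25.7 + 26.9 + 24.0) / 5 = 126.2000 / 5 = 25.2400
R̄ = (8.5 + 4.0 + 4.3 + 5.4 + 4.8) / 5 = 27.0000 / 5 = 5.4000
UCL = X̄̄ + A₂·R̄ = 25.2400 + 0.483 × 5.4000 = 27.8482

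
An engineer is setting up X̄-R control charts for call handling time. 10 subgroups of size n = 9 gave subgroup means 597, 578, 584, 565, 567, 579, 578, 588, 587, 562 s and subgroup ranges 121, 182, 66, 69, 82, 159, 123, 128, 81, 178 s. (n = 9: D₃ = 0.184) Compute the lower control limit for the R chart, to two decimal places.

21.88

R̄ = (121 + 182 + 66 + 69 + 82 + 159 + 123 + 128 + 81 + 178) / 10 = 1189.0000 / 10 = 118.9000
LCL_R = D₃·R̄ = 0.184 × 118.9000 = 21.8776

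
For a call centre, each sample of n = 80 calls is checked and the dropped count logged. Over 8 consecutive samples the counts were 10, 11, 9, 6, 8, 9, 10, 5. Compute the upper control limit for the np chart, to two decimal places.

16.77

p̄ = Σdᵢ / (k·n) = 68 / (8 × 80) = 0.10625
UCL = np̄ + 3·√(np̄(1−p̄)) = 8.5000 + 3 × √(8.5000×0.89375) = 8.5000 + 3 × 2.7562 = 16.7687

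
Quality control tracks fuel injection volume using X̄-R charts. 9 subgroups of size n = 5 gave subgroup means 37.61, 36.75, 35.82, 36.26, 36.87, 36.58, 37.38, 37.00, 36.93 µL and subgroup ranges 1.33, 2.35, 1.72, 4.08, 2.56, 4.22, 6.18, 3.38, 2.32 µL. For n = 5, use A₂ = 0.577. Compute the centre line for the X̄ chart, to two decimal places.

36.80

X̄̄ = (37.61 + 36.75 + 35.82 + 36.26 + 36.87 + 36.58 + 37.38 + 37.00 + 36.93) / 9 = 331.2000 / 9 = 36.8000
CL = X̄̄ = 36.8000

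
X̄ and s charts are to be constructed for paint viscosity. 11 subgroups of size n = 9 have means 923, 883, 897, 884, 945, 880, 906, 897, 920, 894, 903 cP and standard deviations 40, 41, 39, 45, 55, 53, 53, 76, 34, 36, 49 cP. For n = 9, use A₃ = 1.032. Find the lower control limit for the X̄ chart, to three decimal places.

X̄̄ = (923 + 883 + 897 + 884 + 945 + 880 + 906 + 897 + 920 + 894 + 903) / 11 = 902.9091
s̄ = (40 + 41 + 39 + 45 + 55 + 53 + 53 + 76 + 34 + 36 + 49) / 11 = 47.3636
LCL = X̄̄ − A₃·s̄ = 902.9091 − 1.032 × 47.3636 = 854.0298

854.030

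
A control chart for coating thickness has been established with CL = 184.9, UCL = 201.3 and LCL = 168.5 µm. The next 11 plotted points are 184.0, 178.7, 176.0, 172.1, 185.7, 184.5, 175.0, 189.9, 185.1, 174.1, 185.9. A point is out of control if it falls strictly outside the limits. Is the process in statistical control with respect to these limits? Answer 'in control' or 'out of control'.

All 11 points lie within [168.5, 201.3].

in control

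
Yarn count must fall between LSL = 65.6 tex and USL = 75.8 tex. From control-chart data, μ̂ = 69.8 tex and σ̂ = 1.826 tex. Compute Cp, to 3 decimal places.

0.931

Cp = (USL − LSL) / (6σ̂) = (75.8 − 65.6) / (6 × 1.826) = 10.2000 / 10.9560 = 0.9310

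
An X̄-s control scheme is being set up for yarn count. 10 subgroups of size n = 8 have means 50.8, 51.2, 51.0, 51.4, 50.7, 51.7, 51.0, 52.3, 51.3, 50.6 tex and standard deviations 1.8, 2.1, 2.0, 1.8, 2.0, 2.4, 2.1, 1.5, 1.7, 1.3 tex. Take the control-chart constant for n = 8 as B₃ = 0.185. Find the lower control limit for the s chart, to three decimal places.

0.346

s̄ = (1.8 + 2.1 + 2.0 + 1.8 + 2.0 + 2.4 + 2.1 + 1.5 + 1.7 + 1.3) / 10 = 1.8700
LCL_s = B₃·s̄ = 0.185 × 1.8700 = 0.3459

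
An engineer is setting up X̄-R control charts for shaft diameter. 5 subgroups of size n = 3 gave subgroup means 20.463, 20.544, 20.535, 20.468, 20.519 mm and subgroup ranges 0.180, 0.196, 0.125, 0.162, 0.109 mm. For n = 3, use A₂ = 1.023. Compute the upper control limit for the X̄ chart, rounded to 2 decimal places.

X̄̄ = (20.463 + 20.544 + 20.535 + 20.468 + 20.519) / 5 = 102.5290 / 5 = 20.5058
R̄ = (0.180 + 0.196 + 0.125 + 0.162 + 0.109) / 5 = 0.7720 / 5 = 0.1544
UCL = X̄̄ + A₂·R̄ = 20.5058 + 1.023 × 0.1544 = 20.6638

20.66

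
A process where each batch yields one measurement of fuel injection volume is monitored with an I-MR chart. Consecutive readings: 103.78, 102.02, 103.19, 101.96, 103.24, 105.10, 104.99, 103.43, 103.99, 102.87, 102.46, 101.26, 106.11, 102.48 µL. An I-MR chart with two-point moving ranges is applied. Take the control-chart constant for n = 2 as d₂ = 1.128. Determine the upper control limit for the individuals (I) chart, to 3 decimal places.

X̄ = (103.78 + 102.02 + 103.19 + 101.96 + 103.24 + 105.10 + 104.99 + 103.43 + 103.99 + 102.87 + 102.46 + 101.26 + 106.11 + 102.48) / 14 = 103.3486
Moving ranges: 1.76, 1.17, 1.23, 1.28, 1.86, 0.11, 1.56, 0.56, 1.12, 0.41, 1.20, 4.85, 3.63; M̄R̄ = 20.7400 / 13 = 1.5954
UCL = X̄ + 3·M̄R̄/d₂ = 103.3486 + 3 × 1.5954 / 1.128 = 107.5916

107.592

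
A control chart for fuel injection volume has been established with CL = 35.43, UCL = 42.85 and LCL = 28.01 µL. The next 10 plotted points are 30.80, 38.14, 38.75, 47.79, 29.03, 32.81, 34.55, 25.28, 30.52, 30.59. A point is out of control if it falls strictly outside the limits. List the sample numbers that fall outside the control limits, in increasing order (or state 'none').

Compare each point to [28.01, 42.85]: sample 4 = 47.79 > UCL; sample 8 = 25.28 < LCL.

4, 8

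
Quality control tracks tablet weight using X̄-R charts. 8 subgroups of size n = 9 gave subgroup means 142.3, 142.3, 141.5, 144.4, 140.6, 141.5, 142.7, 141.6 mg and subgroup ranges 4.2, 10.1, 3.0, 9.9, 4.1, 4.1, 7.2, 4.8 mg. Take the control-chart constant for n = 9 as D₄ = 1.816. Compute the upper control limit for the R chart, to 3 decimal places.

R̄ = (4.2 + 10.1 + 3.0 + 9.9 + 4.1 + 4.1 + 7.2 + 4.8) / 8 = 47.4000 / 8 = 5.9250
UCL_R = D₄·R̄ = 1.816 × 5.9250 = 10.7598

10.760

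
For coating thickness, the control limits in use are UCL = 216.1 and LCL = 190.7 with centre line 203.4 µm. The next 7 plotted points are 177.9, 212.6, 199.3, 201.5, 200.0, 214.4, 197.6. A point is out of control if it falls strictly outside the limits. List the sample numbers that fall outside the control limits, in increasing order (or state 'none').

1

Compare each point to [190.7, 216.1]: sample 1 = 177.9 < LCL.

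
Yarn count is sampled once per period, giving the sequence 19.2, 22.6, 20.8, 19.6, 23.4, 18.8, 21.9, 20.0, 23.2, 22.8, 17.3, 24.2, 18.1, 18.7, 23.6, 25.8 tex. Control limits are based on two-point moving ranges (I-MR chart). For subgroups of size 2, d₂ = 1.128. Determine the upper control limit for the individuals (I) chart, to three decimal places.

X̄ = (19.2 + 22.6 + 20.8 + 19.6 + 23.4 + 18.8 + 21.9 + 20.0 + 23.2 + 22.8 + 17.3 + 24.2 + 18.1 + 18.7 + 23.6 + 25.8) / 16 = 21.2500
Moving ranges: 3.4, 1.8, 1.2, 3.8, 4.6, 3.1, 1.9, 3.2, 0.4, 5.5, 6.9, 6.1, 0.6, 4.9, 2.2; M̄R̄ = 49.6000 / 15 = 3.3067
UCL = X̄ + 3·M̄R̄/d₂ = 21.2500 + 3 × 3.3067 / 1.128 = 30.0443

30.044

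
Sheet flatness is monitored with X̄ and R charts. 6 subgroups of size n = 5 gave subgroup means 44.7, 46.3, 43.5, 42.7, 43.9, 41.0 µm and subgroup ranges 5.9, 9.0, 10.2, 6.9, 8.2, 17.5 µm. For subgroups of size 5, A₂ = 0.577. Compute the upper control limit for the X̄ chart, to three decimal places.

X̄̄ = (44.7 + 46.3 + 43.5 + 42.7 + 43.9 + 41.0) / 6 = 262.1000 / 6 = 43.6833
R̄ = (5.9 + 9.0 + 10.2 + 6.9 + 8.2 + 17.5) / 6 = 57.7000 / 6 = 9.6167
UCL = X̄̄ + A₂·R̄ = 43.6833 + 0.577 × 9.6167 = 49.2322

49.232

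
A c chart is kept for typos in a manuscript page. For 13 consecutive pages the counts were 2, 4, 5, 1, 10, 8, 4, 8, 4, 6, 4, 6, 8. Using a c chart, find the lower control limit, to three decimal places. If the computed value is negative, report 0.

0.000

c̄ = (2 + 4 + 5 + 1 + 10 + 8 + 4 + 8 + 4 + 6 + 4 + 6 + 8) / 13 = 70 / 13 = 5.3846
LCL = c̄ − 3√c̄ = 5.3846 − 3 × 2.3205 = -1.5768 → 0 (cannot be negative)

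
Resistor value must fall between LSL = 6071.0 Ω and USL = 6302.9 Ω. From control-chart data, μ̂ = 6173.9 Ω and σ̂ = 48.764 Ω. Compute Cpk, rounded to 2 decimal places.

Cpu = (USL − μ̂) / (3σ̂) = (6302.9 − 6173.9) / (3 × 48.764) = 0.8818; Cpl = (μ̂ − LSL) / (3σ̂) = (6173.9 − 6071.0) / (3 × 48.764) = 0.7034; Cpk = min(Cpu, Cpl) = 0.7034

0.70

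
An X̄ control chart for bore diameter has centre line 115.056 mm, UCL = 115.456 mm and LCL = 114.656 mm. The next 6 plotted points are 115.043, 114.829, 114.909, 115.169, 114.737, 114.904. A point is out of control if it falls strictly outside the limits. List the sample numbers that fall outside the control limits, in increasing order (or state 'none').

All 6 points lie within [114.656, 115.456].

none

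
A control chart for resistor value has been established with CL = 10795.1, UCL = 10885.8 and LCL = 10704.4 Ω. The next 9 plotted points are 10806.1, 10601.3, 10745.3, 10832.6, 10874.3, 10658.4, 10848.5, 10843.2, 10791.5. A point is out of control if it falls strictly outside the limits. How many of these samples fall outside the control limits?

Compare each point to [10704.4, 10885.8]: sample 2 = 10601.3 < LCL; sample 6 = 10658.4 < LCL.

2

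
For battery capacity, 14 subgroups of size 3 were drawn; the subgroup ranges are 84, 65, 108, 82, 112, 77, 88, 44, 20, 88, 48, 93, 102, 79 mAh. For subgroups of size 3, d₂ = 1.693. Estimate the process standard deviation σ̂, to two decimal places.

R̄ = (84 + 65 + 108 + 82 + 112 + 77 + 88 + 44 + 20 + 88 + 48 + 93 + 102 + 79) / 14 = 77.8571
σ̂ = R̄ / d₂ = 77.8571 / 1.693 = 45.9877

45.99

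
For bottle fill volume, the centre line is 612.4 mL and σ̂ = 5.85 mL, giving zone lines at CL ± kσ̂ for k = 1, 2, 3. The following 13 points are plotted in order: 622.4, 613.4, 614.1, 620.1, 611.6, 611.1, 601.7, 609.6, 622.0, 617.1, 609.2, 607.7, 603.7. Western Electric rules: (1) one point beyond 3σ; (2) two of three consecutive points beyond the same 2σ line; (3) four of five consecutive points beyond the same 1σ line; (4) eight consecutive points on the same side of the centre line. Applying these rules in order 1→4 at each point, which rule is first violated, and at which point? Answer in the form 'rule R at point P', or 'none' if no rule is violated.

none

Zone of each point (C = within 1σ̂, B = 1σ̂–2σ̂, A = 2σ̂–3σ̂, * = beyond 3σ̂; sign = side of CL): 1:+B, 2:+C, 3:+C, 4:+B, 5:-C, 6:-C, 7:-B, 8:-C, 9:+B, 10:+C, 11:-C, 12:-C, 13:-B
No rule fires across all 13 points.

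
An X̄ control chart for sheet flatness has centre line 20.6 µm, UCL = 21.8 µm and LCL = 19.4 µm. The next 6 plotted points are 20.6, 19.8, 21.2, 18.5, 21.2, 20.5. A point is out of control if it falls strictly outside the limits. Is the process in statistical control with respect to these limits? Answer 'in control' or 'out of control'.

Compare each point to [19.4, 21.8]: sample 4 = 18.5 < LCL.

out of control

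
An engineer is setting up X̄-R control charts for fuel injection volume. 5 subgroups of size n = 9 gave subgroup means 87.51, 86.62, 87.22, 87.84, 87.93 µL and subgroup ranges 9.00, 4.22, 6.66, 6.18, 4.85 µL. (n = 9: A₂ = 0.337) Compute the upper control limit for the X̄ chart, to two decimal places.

X̄̄ = (87.51 + 86.62 + 87.22 + 87.84 + 87.93) / 5 = 437.1200 / 5 = 87.4240
R̄ = (9.00 + 4.22 + 6.66 + 6.18 + 4.85) / 5 = 30.9100 / 5 = 6.1820
UCL = X̄̄ + A₂·R̄ = 87.4240 + 0.337 × 6.1820 = 89.5073

89.51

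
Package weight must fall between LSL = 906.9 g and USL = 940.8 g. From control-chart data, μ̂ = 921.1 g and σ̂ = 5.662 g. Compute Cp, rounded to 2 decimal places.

Cp = (USL − LSL) / (6σ̂) = (940.8 − 906.9) / (6 × 5.662) = 33.9000 / 33.9720 = 0.9979

1.00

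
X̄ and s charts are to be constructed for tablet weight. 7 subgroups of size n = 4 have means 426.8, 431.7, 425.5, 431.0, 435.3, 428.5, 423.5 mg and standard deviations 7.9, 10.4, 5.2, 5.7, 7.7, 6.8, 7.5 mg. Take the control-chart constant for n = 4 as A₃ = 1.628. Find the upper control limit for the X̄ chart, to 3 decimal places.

X̄̄ = (426.8 + 431.7 + 425.5 + 431.0 + 435.3 + 428.5 + 423.5) / 7 = 428.9000
s̄ = (7.9 + 10.4 + 5.2 + 5.7 + 7.7 + 6.8 + 7.5) / 7 = 7.3143
UCL = X̄̄ + A₃·s̄ = 428.9000 + 1.628 × 7.3143 = 440.8077

440.808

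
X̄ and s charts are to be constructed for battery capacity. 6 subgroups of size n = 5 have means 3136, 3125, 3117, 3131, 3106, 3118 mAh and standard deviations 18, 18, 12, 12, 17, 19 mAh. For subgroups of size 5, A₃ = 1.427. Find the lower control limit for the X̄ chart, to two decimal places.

X̄̄ = (3136 + 3125 + 3117 + 3131 + 3106 + 3118) / 6 = 3122.1667
s̄ = (18 + 18 + 12 + 12 + 17 + 19) / 6 = 16.0000
LCL = X̄̄ − A₃·s̄ = 3122.1667 − 1.427 × 16.0000 = 3099.3347

3099.33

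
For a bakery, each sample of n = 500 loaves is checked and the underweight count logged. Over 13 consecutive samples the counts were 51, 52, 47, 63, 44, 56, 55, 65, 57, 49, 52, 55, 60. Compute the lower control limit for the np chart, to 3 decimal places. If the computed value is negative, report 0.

p̄ = Σdᵢ / (k·n) = 706 / (13 × 500) = 0.10862
LCL = np̄ − 3·√(np̄(1−p̄)) = 54.3077 − 3 × 6.9577 = 33.4347

33.435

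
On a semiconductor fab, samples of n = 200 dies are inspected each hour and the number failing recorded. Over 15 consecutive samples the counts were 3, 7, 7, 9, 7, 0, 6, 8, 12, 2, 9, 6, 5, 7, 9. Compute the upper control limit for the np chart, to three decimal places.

p̄ = Σdᵢ / (k·n) = 97 / (15 × 200) = 0.03233
UCL = np̄ + 3·√(np̄(1−p̄)) = 6.4667 + 3 × √(6.4667×0.96767) = 6.4667 + 3 × 2.5015 = 13.9712

13.971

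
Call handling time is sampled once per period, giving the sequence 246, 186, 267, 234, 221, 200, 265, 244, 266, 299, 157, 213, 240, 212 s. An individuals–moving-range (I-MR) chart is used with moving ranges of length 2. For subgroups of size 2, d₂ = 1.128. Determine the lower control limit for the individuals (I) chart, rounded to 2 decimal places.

X̄ = (246 + 186 + 267 + 234 + 221 + 200 + 265 + 244 + 266 + 299 + 157 + 213 + 240 + 212) / 14 = 232.1429
Moving ranges: 60, 81, 33, 13, 21, 65, 21, 22, 33, 142, 56, 27, 28; M̄R̄ = 602.0000 / 13 = 46.3077
LCL = X̄ − 3·M̄R̄/d₂ = 232.1429 − 3 × 46.3077 / 1.128 = 108.9841

108.98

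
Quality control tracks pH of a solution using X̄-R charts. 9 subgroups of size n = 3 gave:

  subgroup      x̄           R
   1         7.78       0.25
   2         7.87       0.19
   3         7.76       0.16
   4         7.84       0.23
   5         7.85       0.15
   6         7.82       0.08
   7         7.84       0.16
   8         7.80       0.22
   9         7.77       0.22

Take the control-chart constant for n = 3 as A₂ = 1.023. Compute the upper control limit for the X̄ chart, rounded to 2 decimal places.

8.00

X̄̄ = (7.78 + 7.87 + 7.76 + 7.84 + 7.85 + 7.82 + 7.84 + 7.80 + 7.77) / 9 = 70.3300 / 9 = 7.8144
R̄ = (0.25 + 0.19 + 0.16 + 0.23 + 0.15 + 0.08 + 0.16 + 0.22 + 0.22) / 9 = 1.6600 / 9 = 0.1844
UCL = X̄̄ + A₂·R̄ = 7.8144 + 1.023 × 0.1844 = 8.0031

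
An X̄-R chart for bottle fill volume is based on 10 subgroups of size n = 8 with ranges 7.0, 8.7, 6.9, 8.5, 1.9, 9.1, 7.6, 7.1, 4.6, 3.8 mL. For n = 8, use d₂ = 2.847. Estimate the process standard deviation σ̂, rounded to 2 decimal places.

R̄ = (7.0 + 8.7 + 6.9 + 8.5 + 1.9 + 9.1 + 7.6 + 7.1 + 4.6 + 3.8) / 10 = 6.5200
σ̂ = R̄ / d₂ = 6.5200 / 2.847 = 2.2901

2.29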